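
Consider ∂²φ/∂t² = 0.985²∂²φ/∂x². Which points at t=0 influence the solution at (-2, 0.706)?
Domain of dependence: [-2.69541, -1.30459]. Signals travel at speed 0.985, so data within |x - -2| ≤ 0.985·0.706 = 0.69541 can reach the point.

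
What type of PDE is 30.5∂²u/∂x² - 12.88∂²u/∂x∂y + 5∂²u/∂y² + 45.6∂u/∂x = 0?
With A = 30.5, B = -12.88, C = 5, the discriminant is -444.1056. This is an elliptic PDE.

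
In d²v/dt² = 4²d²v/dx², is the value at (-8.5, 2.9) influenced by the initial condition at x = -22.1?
No. The domain of dependence is [-20.1, 3.1], and -22.1 is outside this interval.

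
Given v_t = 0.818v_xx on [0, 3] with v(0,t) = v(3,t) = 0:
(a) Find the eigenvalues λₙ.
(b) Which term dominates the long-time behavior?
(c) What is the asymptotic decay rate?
Eigenvalues: λₙ = 0.818n²π²/3².
First three modes:
  n=1: λ₁ = 0.818π²/3² ≈ 0.897
  n=2: λ₂ = 3.272π²/3² ≈ 3.588 (4× faster decay)
  n=3: λ₃ = 7.362π²/3² ≈ 8.073 (9× faster decay)
As t → ∞, higher modes decay exponentially faster. The n=1 mode dominates: v ~ c₁ sin(πx/3) e^{-λ₁t}.
Decay rate: λ₁ = 0.818π²/3² ≈ 0.897.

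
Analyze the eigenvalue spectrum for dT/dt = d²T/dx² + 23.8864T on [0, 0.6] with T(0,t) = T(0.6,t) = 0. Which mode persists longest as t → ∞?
Eigenvalues: λₙ = n²π²/0.6² - 23.8864.
First three modes:
  n=1: λ₁ = π²/0.6² - 23.8864 ≈ 3.529
  n=2: λ₂ = 4π²/0.6² - 23.8864 ≈ 85.776
  n=3: λ₃ = 9π²/0.6² - 23.8864 ≈ 222.854
Since π²/0.6² ≈ 27.416 > 23.8864, all λₙ > 0.
The n=1 mode decays slowest → dominates as t → ∞.
Asymptotic: T ~ c₁ sin(πx/0.6) e^{-λ₁t} with decay rate λ₁ ≈ 3.529.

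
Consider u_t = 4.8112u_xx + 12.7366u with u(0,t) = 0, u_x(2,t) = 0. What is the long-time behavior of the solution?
As t → ∞, u grows unboundedly. Reaction dominates diffusion (r=12.7366 > κπ²/(4L²)≈2.97); solution grows exponentially.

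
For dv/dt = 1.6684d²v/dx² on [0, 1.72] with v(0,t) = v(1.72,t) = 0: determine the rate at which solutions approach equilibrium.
Eigenvalues: λₙ = 1.6684n²π²/1.72².
First three modes:
  n=1: λ₁ = 1.6684π²/1.72² ≈ 5.566
  n=2: λ₂ = 6.6736π²/1.72² ≈ 22.264 (4× faster decay)
  n=3: λ₃ = 15.0156π²/1.72² ≈ 50.094 (9× faster decay)
As t → ∞, higher modes decay exponentially faster. The n=1 mode dominates: v ~ c₁ sin(πx/1.72) e^{-λ₁t}.
Decay rate: λ₁ = 1.6684π²/1.72² ≈ 5.566.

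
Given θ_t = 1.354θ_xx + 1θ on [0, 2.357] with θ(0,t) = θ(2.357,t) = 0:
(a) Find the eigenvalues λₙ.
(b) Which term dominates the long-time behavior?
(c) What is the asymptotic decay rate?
Eigenvalues: λₙ = 1.354n²π²/2.357² - 1.
First three modes:
  n=1: λ₁ = 1.354π²/2.357² - 1 ≈ 1.405
  n=2: λ₂ = 5.416π²/2.357² - 1 ≈ 8.622
  n=3: λ₃ = 12.186π²/2.357² - 1 ≈ 20.649
Since 1.354π²/2.357² ≈ 2.405 > 1, all λₙ > 0.
The n=1 mode decays slowest → dominates as t → ∞.
Asymptotic: θ ~ c₁ sin(πx/2.357) e^{-λ₁t} with decay rate λ₁ ≈ 1.405.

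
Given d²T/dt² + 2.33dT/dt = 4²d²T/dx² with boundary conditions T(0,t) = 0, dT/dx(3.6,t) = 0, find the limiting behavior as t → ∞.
T → 0. Damping (γ=2.33) dissipates energy; oscillations decay exponentially.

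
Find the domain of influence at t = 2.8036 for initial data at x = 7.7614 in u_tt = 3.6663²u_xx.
Domain of influence: [-2.51743868, 18.04023868]. Data at x = 7.7614 spreads outward at speed 3.6663.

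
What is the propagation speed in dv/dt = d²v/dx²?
Infinite. The heat equation is parabolic, not hyperbolic, so disturbances propagate instantly.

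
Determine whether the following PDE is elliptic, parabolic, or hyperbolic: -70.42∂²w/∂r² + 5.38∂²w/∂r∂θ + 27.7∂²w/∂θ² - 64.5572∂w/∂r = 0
Coefficients: A = -70.42, B = 5.38, C = 27.7. B² - 4AC = 7831.4804, which is positive, so the equation is hyperbolic.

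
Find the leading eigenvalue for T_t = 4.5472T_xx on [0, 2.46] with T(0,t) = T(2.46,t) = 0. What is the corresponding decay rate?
Eigenvalues: λₙ = 4.5472n²π²/2.46².
First three modes:
  n=1: λ₁ = 4.5472π²/2.46² ≈ 7.416
  n=2: λ₂ = 18.1888π²/2.46² ≈ 29.664 (4× faster decay)
  n=3: λ₃ = 40.9248π²/2.46² ≈ 66.745 (9× faster decay)
As t → ∞, higher modes decay exponentially faster. The n=1 mode dominates: T ~ c₁ sin(πx/2.46) e^{-λ₁t}.
Decay rate: λ₁ = 4.5472π²/2.46² ≈ 7.416.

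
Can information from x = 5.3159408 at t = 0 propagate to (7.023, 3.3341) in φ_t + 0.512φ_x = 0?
Yes. The characteristic through (7.023, 3.3341) passes through x = 5.3159408.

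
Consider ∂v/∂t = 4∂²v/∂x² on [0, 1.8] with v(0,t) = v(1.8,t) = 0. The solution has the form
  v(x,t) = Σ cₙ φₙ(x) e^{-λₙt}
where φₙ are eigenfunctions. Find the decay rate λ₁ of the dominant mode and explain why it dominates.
Eigenvalues: λₙ = 4n²π²/1.8².
First three modes:
  n=1: λ₁ = 4π²/1.8² ≈ 12.185
  n=2: λ₂ = 16π²/1.8² ≈ 48.739 (4× faster decay)
  n=3: λ₃ = 36π²/1.8² ≈ 109.662 (9× faster decay)
As t → ∞, higher modes decay exponentially faster. The n=1 mode dominates: v ~ c₁ sin(πx/1.8) e^{-λ₁t}.
Decay rate: λ₁ = 4π²/1.8² ≈ 12.185.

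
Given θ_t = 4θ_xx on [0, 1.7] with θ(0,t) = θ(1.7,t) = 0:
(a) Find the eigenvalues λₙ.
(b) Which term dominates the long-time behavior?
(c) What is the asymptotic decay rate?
Eigenvalues: λₙ = 4n²π²/1.7².
First three modes:
  n=1: λ₁ = 4π²/1.7² ≈ 13.66
  n=2: λ₂ = 16π²/1.7² ≈ 54.641 (4× faster decay)
  n=3: λ₃ = 36π²/1.7² ≈ 122.943 (9× faster decay)
As t → ∞, higher modes decay exponentially faster. The n=1 mode dominates: θ ~ c₁ sin(πx/1.7) e^{-λ₁t}.
Decay rate: λ₁ = 4π²/1.7² ≈ 13.66.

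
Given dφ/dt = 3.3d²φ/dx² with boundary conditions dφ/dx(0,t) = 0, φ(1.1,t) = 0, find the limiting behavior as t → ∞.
φ → 0. Heat escapes through the Dirichlet boundary.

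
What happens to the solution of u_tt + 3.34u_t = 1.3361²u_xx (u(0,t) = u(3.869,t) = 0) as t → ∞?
u → 0. Damping (γ=3.34) dissipates energy; oscillations decay exponentially.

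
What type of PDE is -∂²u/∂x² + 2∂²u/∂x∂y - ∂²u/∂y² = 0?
With A = -1, B = 2, C = -1, the discriminant is 0. This is a parabolic PDE.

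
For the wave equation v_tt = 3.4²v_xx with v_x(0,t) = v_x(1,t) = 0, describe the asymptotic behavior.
v oscillates about a mean that drifts linearly in t (generically unbounded; no decay). There is no damping, so the nonconstant modes persist as standing waves (energy conserved, no decay). But with Neumann conditions at both ends the constant mode has eigenvalue 0: the spatial mean M(t) of v satisfies M'' = 0, so M(t) = M(0) + M'(0)·t. Unless the initial velocity has zero mean (∫v_t(x,0)dx = 0), the solution grows linearly in t (unbounded, though not exponentially); if it does have zero mean, the solution stays bounded and simply oscillates.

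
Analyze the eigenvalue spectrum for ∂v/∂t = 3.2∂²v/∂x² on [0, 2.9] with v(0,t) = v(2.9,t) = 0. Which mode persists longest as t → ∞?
Eigenvalues: λₙ = 3.2n²π²/2.9².
First three modes:
  n=1: λ₁ = 3.2π²/2.9² ≈ 3.755
  n=2: λ₂ = 12.8π²/2.9² ≈ 15.022 (4× faster decay)
  n=3: λ₃ = 28.8π²/2.9² ≈ 33.798 (9× faster decay)
As t → ∞, higher modes decay exponentially faster. The n=1 mode dominates: v ~ c₁ sin(πx/2.9) e^{-λ₁t}.
Decay rate: λ₁ = 3.2π²/2.9² ≈ 3.755.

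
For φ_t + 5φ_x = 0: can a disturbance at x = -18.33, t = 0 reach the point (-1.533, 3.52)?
No. Only data at x = -19.133 affects (-1.533, 3.52). Advection has one-way propagation along characteristics.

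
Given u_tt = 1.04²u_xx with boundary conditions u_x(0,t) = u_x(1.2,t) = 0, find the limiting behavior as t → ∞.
u oscillates about a mean that drifts linearly in t (generically unbounded; no decay). There is no damping, so the nonconstant modes persist as standing waves (energy conserved, no decay). But with Neumann conditions at both ends the constant mode has eigenvalue 0: the spatial mean M(t) of u satisfies M'' = 0, so M(t) = M(0) + M'(0)·t. Unless the initial velocity has zero mean (∫u_t(x,0)dx = 0), the solution grows linearly in t (unbounded, though not exponentially); if it does have zero mean, the solution stays bounded and simply oscillates.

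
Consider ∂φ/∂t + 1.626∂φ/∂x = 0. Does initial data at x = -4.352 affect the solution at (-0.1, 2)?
No. Only data at x = -3.352 affects (-0.1, 2). Advection has one-way propagation along characteristics.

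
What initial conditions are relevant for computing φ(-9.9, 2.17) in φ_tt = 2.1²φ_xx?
Domain of dependence: [-14.457, -5.343]. Signals travel at speed 2.1, so data within |x - -9.9| ≤ 2.1·2.17 = 4.557 can reach the point.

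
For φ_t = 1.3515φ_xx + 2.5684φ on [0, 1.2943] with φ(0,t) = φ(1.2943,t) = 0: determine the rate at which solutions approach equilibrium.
Eigenvalues: λₙ = 1.3515n²π²/1.2943² - 2.5684.
First three modes:
  n=1: λ₁ = 1.3515π²/1.2943² - 2.5684 ≈ 5.394
  n=2: λ₂ = 5.406π²/1.2943² - 2.5684 ≈ 29.281
  n=3: λ₃ = 12.1635π²/1.2943² - 2.5684 ≈ 69.094
Since 1.3515π²/1.2943² ≈ 7.962 > 2.5684, all λₙ > 0.
The n=1 mode decays slowest → dominates as t → ∞.
Asymptotic: φ ~ c₁ sin(πx/1.2943) e^{-λ₁t} with decay rate λ₁ ≈ 5.394.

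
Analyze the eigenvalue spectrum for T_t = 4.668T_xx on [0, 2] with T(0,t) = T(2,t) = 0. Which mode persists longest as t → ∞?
Eigenvalues: λₙ = 4.668n²π²/2².
First three modes:
  n=1: λ₁ = 4.668π²/2² ≈ 11.518
  n=2: λ₂ = 18.672π²/2² ≈ 46.071 (4× faster decay)
  n=3: λ₃ = 42.012π²/2² ≈ 103.66 (9× faster decay)
As t → ∞, higher modes decay exponentially faster. The n=1 mode dominates: T ~ c₁ sin(πx/2) e^{-λ₁t}.
Decay rate: λ₁ = 4.668π²/2² ≈ 11.518.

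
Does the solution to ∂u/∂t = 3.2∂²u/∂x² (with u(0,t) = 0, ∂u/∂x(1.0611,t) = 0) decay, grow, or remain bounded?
u → 0. Heat escapes through the Dirichlet boundary.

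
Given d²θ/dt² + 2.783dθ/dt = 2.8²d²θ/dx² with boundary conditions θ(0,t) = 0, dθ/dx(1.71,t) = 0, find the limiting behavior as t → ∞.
θ → 0. Damping (γ=2.783) dissipates energy; oscillations decay exponentially.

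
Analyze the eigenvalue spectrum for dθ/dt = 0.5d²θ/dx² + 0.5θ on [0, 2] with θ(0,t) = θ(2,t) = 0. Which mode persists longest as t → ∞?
Eigenvalues: λₙ = 0.5n²π²/2² - 0.5.
First three modes:
  n=1: λ₁ = 0.5π²/2² - 0.5 ≈ 0.734
  n=2: λ₂ = 2π²/2² - 0.5 ≈ 4.435
  n=3: λ₃ = 4.5π²/2² - 0.5 ≈ 10.603
Since 0.5π²/2² ≈ 1.234 > 0.5, all λₙ > 0.
The n=1 mode decays slowest → dominates as t → ∞.
Asymptotic: θ ~ c₁ sin(πx/2) e^{-λ₁t} with decay rate λ₁ ≈ 0.734.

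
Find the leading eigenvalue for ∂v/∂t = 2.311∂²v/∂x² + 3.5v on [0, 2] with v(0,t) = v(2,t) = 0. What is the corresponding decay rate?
Eigenvalues: λₙ = 2.311n²π²/2² - 3.5.
First three modes:
  n=1: λ₁ = 2.311π²/2² - 3.5 ≈ 2.202
  n=2: λ₂ = 9.244π²/2² - 3.5 ≈ 19.309
  n=3: λ₃ = 20.799π²/2² - 3.5 ≈ 47.819
Since 2.311π²/2² ≈ 5.702 > 3.5, all λₙ > 0.
The n=1 mode decays slowest → dominates as t → ∞.
Asymptotic: v ~ c₁ sin(πx/2) e^{-λ₁t} with decay rate λ₁ ≈ 2.202.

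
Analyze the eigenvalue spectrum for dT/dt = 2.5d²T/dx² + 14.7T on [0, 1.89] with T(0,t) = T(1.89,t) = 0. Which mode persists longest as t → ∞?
Eigenvalues: λₙ = 2.5n²π²/1.89² - 14.7.
First three modes:
  n=1: λ₁ = 2.5π²/1.89² - 14.7 ≈ -7.793
  n=2: λ₂ = 10π²/1.89² - 14.7 ≈ 12.93
  n=3: λ₃ = 22.5π²/1.89² - 14.7 ≈ 47.467
Since 2.5π²/1.89² ≈ 6.907 < 14.7, λ₁ < 0.
The n=1 mode grows fastest (−λₙ is largest for n=1) → dominates.
Asymptotic: T ~ c₁ sin(πx/1.89) e^{7.793t} (exponential growth at rate −λ₁ ≈ 7.793).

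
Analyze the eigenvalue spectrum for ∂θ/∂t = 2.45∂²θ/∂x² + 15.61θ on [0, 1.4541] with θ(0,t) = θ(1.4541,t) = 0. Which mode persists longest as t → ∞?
Eigenvalues: λₙ = 2.45n²π²/1.4541² - 15.61.
First three modes:
  n=1: λ₁ = 2.45π²/1.4541² - 15.61 ≈ -4.174
  n=2: λ₂ = 9.8π²/1.4541² - 15.61 ≈ 30.134
  n=3: λ₃ = 22.05π²/1.4541² - 15.61 ≈ 87.315
Since 2.45π²/1.4541² ≈ 11.436 < 15.61, λ₁ < 0.
The n=1 mode grows fastest (−λₙ is largest for n=1) → dominates.
Asymptotic: θ ~ c₁ sin(πx/1.4541) e^{4.174t} (exponential growth at rate −λ₁ ≈ 4.174).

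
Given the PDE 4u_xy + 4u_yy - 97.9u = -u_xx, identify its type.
Rewriting in standard form: u_xx + 4u_xy + 4u_yy - 97.9u = 0. The second-order coefficients are A = 1, B = 4, C = 4. Since B² - 4AC = 0 = 0, this is a parabolic PDE.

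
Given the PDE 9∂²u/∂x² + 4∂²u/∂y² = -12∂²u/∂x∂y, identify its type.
Rewriting in standard form: 9∂²u/∂x² + 12∂²u/∂x∂y + 4∂²u/∂y² = 0. The second-order coefficients are A = 9, B = 12, C = 4. Since B² - 4AC = 0 = 0, this is a parabolic PDE.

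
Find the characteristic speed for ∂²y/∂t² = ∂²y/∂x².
Speed = 1. Information travels along characteristics x = x₀ ± 1t.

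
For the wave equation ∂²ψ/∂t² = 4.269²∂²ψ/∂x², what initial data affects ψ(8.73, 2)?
Domain of dependence: [0.192, 17.268]. Signals travel at speed 4.269, so data within |x - 8.73| ≤ 4.269·2 = 8.538 can reach the point.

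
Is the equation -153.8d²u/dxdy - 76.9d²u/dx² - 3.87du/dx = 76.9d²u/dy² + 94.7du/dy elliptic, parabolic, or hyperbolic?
Rewriting in standard form: -76.9d²u/dx² - 153.8d²u/dxdy - 76.9d²u/dy² - 3.87du/dx - 94.7du/dy = 0. Computing B² - 4AC with A = -76.9, B = -153.8, C = -76.9: discriminant = 0 (zero). Answer: parabolic.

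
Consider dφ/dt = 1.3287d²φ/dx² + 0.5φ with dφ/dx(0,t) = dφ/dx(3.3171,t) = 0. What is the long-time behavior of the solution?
As t → ∞, φ grows unboundedly. With Neumann BCs the constant mode has diffusion eigenvalue 0, so any r > 0 makes it grow like e^(0.5t); solution grows exponentially.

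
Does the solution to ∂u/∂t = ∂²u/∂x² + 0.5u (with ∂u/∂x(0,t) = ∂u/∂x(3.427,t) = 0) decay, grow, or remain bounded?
u grows unboundedly. With Neumann BCs the constant mode has diffusion eigenvalue 0, so any r > 0 makes it grow like e^(0.5t); solution grows exponentially.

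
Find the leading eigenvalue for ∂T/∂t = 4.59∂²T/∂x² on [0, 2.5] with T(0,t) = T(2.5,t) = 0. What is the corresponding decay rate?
Eigenvalues: λₙ = 4.59n²π²/2.5².
First three modes:
  n=1: λ₁ = 4.59π²/2.5² ≈ 7.248
  n=2: λ₂ = 18.36π²/2.5² ≈ 28.993 (4× faster decay)
  n=3: λ₃ = 41.31π²/2.5² ≈ 65.234 (9× faster decay)
As t → ∞, higher modes decay exponentially faster. The n=1 mode dominates: T ~ c₁ sin(πx/2.5) e^{-λ₁t}.
Decay rate: λ₁ = 4.59π²/2.5² ≈ 7.248.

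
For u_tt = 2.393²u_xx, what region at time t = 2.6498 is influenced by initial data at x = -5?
Domain of influence: [-11.3409714, 1.3409714]. Data at x = -5 spreads outward at speed 2.393.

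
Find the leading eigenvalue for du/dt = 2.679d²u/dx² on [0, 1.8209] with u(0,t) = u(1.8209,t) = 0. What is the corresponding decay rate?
Eigenvalues: λₙ = 2.679n²π²/1.8209².
First three modes:
  n=1: λ₁ = 2.679π²/1.8209² ≈ 7.974
  n=2: λ₂ = 10.716π²/1.8209² ≈ 31.898 (4× faster decay)
  n=3: λ₃ = 24.111π²/1.8209² ≈ 71.77 (9× faster decay)
As t → ∞, higher modes decay exponentially faster. The n=1 mode dominates: u ~ c₁ sin(πx/1.8209) e^{-λ₁t}.
Decay rate: λ₁ = 2.679π²/1.8209² ≈ 7.974.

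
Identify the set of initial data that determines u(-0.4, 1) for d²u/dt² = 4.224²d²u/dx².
Domain of dependence: [-4.624, 3.824]. Signals travel at speed 4.224, so data within |x - -0.4| ≤ 4.224·1 = 4.224 can reach the point.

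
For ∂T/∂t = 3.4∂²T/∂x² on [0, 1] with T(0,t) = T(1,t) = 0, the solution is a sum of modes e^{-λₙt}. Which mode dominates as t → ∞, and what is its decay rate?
Eigenvalues: λₙ = 3.4n²π².
First three modes:
  n=1: λ₁ = 3.4π² ≈ 33.557
  n=2: λ₂ = 13.6π² ≈ 134.227 (4× faster decay)
  n=3: λ₃ = 30.6π² ≈ 302.01 (9× faster decay)
As t → ∞, higher modes decay exponentially faster. The n=1 mode dominates: T ~ c₁ sin(πx) e^{-λ₁t}.
Decay rate: λ₁ = 3.4π² ≈ 33.557.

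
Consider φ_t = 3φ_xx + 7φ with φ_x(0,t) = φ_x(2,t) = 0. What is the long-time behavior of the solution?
As t → ∞, φ grows unboundedly. With Neumann BCs the constant mode has diffusion eigenvalue 0, so any r > 0 makes it grow like e^(7t); solution grows exponentially.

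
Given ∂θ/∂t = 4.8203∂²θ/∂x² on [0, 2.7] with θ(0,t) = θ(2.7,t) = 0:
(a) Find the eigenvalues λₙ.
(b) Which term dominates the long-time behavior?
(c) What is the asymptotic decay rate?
Eigenvalues: λₙ = 4.8203n²π²/2.7².
First three modes:
  n=1: λ₁ = 4.8203π²/2.7² ≈ 6.526
  n=2: λ₂ = 19.2812π²/2.7² ≈ 26.104 (4× faster decay)
  n=3: λ₃ = 43.3827π²/2.7² ≈ 58.734 (9× faster decay)
As t → ∞, higher modes decay exponentially faster. The n=1 mode dominates: θ ~ c₁ sin(πx/2.7) e^{-λ₁t}.
Decay rate: λ₁ = 4.8203π²/2.7² ≈ 6.526.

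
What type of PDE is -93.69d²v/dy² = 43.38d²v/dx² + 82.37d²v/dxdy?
Rewriting in standard form: -43.38d²v/dx² - 82.37d²v/dxdy - 93.69d²v/dy² = 0. With A = -43.38, B = -82.37, C = -93.69, the discriminant is -9472.2719. This is an elliptic PDE.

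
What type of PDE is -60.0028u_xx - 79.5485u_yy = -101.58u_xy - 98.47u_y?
Rewriting in standard form: -60.0028u_xx + 101.58u_xy - 79.5485u_yy + 98.47u_y = 0. With A = -60.0028, B = 101.58, C = -79.5485, the discriminant is -8774.0345432. This is an elliptic PDE.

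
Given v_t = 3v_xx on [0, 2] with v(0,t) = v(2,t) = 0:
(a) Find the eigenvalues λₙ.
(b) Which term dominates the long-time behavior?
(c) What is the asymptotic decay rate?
Eigenvalues: λₙ = 3n²π²/2².
First three modes:
  n=1: λ₁ = 3π²/2² ≈ 7.402
  n=2: λ₂ = 12π²/2² ≈ 29.609 (4× faster decay)
  n=3: λ₃ = 27π²/2² ≈ 66.62 (9× faster decay)
As t → ∞, higher modes decay exponentially faster. The n=1 mode dominates: v ~ c₁ sin(πx/2) e^{-λ₁t}.
Decay rate: λ₁ = 3π²/2² ≈ 7.402.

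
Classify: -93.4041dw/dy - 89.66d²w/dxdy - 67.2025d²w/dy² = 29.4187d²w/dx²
Rewriting in standard form: -29.4187d²w/dx² - 89.66d²w/dxdy - 67.2025d²w/dy² - 93.4041dw/dy = 0. Hyperbolic (discriminant = 130.874853).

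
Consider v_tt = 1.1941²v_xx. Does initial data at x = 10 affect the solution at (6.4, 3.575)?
Yes. The domain of dependence is [2.1310925, 10.6689075], and 10 ∈ [2.1310925, 10.6689075].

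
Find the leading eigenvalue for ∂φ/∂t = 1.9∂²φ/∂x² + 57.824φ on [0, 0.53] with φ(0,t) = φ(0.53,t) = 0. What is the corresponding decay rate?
Eigenvalues: λₙ = 1.9n²π²/0.53² - 57.824.
First three modes:
  n=1: λ₁ = 1.9π²/0.53² - 57.824 ≈ 8.934
  n=2: λ₂ = 7.6π²/0.53² - 57.824 ≈ 209.207
  n=3: λ₃ = 17.1π²/0.53² - 57.824 ≈ 542.996
Since 1.9π²/0.53² ≈ 66.758 > 57.824, all λₙ > 0.
The n=1 mode decays slowest → dominates as t → ∞.
Asymptotic: φ ~ c₁ sin(πx/0.53) e^{-λ₁t} with decay rate λ₁ ≈ 8.934.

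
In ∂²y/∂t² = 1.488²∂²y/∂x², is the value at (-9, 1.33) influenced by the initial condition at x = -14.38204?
No. The domain of dependence is [-10.97904, -7.02096], and -14.38204 is outside this interval.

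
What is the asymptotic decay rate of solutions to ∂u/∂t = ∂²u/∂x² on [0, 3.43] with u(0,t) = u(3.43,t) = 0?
Eigenvalues: λₙ = n²π²/3.43².
First three modes:
  n=1: λ₁ = π²/3.43² ≈ 0.839
  n=2: λ₂ = 4π²/3.43² ≈ 3.356 (4× faster decay)
  n=3: λ₃ = 9π²/3.43² ≈ 7.55 (9× faster decay)
As t → ∞, higher modes decay exponentially faster. The n=1 mode dominates: u ~ c₁ sin(πx/3.43) e^{-λ₁t}.
Decay rate: λ₁ = π²/3.43² ≈ 0.839.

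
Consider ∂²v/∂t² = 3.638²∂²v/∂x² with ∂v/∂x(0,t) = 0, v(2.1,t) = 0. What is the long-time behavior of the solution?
As t → ∞, v oscillates (no decay). Energy is conserved; the solution oscillates indefinitely as standing waves.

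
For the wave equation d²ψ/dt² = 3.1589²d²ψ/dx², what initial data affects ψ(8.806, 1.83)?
Domain of dependence: [3.025213, 14.586787]. Signals travel at speed 3.1589, so data within |x - 8.806| ≤ 3.1589·1.83 = 5.780787 can reach the point.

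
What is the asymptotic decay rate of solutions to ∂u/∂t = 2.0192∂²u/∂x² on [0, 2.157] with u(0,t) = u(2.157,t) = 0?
Eigenvalues: λₙ = 2.0192n²π²/2.157².
First three modes:
  n=1: λ₁ = 2.0192π²/2.157² ≈ 4.283
  n=2: λ₂ = 8.0768π²/2.157² ≈ 17.133 (4× faster decay)
  n=3: λ₃ = 18.1728π²/2.157² ≈ 38.55 (9× faster decay)
As t → ∞, higher modes decay exponentially faster. The n=1 mode dominates: u ~ c₁ sin(πx/2.157) e^{-λ₁t}.
Decay rate: λ₁ = 2.0192π²/2.157² ≈ 4.283.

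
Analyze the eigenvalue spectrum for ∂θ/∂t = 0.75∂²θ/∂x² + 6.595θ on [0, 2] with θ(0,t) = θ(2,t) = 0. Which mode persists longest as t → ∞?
Eigenvalues: λₙ = 0.75n²π²/2² - 6.595.
First three modes:
  n=1: λ₁ = 0.75π²/2² - 6.595 ≈ -4.744
  n=2: λ₂ = 3π²/2² - 6.595 ≈ 0.807
  n=3: λ₃ = 6.75π²/2² - 6.595 ≈ 10.06
Since 0.75π²/2² ≈ 1.851 < 6.595, λ₁ < 0.
The n=1 mode grows fastest (−λₙ is largest for n=1) → dominates.
Asymptotic: θ ~ c₁ sin(πx/2) e^{4.744t} (exponential growth at rate −λ₁ ≈ 4.744).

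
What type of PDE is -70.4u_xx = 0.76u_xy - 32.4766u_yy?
Rewriting in standard form: -70.4u_xx - 0.76u_xy + 32.4766u_yy = 0. With A = -70.4, B = -0.76, C = 32.4766, the discriminant is 9145.98816. This is a hyperbolic PDE.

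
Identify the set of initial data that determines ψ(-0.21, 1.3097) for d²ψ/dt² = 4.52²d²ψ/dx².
Domain of dependence: [-6.129844, 5.709844]. Signals travel at speed 4.52, so data within |x - -0.21| ≤ 4.52·1.3097 = 5.919844 can reach the point.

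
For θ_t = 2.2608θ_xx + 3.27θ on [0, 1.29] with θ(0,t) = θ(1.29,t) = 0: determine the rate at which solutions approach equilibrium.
Eigenvalues: λₙ = 2.2608n²π²/1.29² - 3.27.
First three modes:
  n=1: λ₁ = 2.2608π²/1.29² - 3.27 ≈ 10.139
  n=2: λ₂ = 9.0432π²/1.29² - 3.27 ≈ 50.364
  n=3: λ₃ = 20.3472π²/1.29² - 3.27 ≈ 117.407
Since 2.2608π²/1.29² ≈ 13.409 > 3.27, all λₙ > 0.
The n=1 mode decays slowest → dominates as t → ∞.
Asymptotic: θ ~ c₁ sin(πx/1.29) e^{-λ₁t} with decay rate λ₁ ≈ 10.139.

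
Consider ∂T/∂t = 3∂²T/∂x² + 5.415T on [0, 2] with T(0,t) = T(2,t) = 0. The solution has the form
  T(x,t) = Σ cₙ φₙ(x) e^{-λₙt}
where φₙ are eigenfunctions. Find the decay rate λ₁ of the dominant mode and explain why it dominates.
Eigenvalues: λₙ = 3n²π²/2² - 5.415.
First three modes:
  n=1: λ₁ = 3π²/2² - 5.415 ≈ 1.987
  n=2: λ₂ = 12π²/2² - 5.415 ≈ 24.194
  n=3: λ₃ = 27π²/2² - 5.415 ≈ 61.205
Since 3π²/2² ≈ 7.402 > 5.415, all λₙ > 0.
The n=1 mode decays slowest → dominates as t → ∞.
Asymptotic: T ~ c₁ sin(πx/2) e^{-λ₁t} with decay rate λ₁ ≈ 1.987.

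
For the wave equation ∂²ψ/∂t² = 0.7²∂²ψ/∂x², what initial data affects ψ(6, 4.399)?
Domain of dependence: [2.9207, 9.0793]. Signals travel at speed 0.7, so data within |x - 6| ≤ 0.7·4.399 = 3.0793 can reach the point.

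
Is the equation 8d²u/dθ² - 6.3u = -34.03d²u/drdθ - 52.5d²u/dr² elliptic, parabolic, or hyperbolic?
Rewriting in standard form: 52.5d²u/dr² + 34.03d²u/drdθ + 8d²u/dθ² - 6.3u = 0. Computing B² - 4AC with A = 52.5, B = 34.03, C = 8: discriminant = -521.9591 (negative). Answer: elliptic.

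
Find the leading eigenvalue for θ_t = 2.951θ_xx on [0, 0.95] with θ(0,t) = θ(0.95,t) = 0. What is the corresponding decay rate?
Eigenvalues: λₙ = 2.951n²π²/0.95².
First three modes:
  n=1: λ₁ = 2.951π²/0.95² ≈ 32.272
  n=2: λ₂ = 11.804π²/0.95² ≈ 129.087 (4× faster decay)
  n=3: λ₃ = 26.559π²/0.95² ≈ 290.445 (9× faster decay)
As t → ∞, higher modes decay exponentially faster. The n=1 mode dominates: θ ~ c₁ sin(πx/0.95) e^{-λ₁t}.
Decay rate: λ₁ = 2.951π²/0.95² ≈ 32.272.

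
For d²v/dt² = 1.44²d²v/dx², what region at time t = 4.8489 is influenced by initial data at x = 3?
Domain of influence: [-3.982416, 9.982416]. Data at x = 3 spreads outward at speed 1.44.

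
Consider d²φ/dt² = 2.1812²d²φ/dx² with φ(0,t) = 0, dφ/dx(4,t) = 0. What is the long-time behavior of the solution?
As t → ∞, φ oscillates (no decay). Energy is conserved; the solution oscillates indefinitely as standing waves.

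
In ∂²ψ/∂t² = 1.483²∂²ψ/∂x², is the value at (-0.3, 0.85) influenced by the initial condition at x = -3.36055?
No. The domain of dependence is [-1.56055, 0.96055], and -3.36055 is outside this interval.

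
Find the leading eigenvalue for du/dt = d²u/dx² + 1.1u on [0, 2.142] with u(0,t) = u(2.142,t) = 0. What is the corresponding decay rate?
Eigenvalues: λₙ = n²π²/2.142² - 1.1.
First three modes:
  n=1: λ₁ = π²/2.142² - 1.1 ≈ 1.051
  n=2: λ₂ = 4π²/2.142² - 1.1 ≈ 7.504
  n=3: λ₃ = 9π²/2.142² - 1.1 ≈ 18.26
Since π²/2.142² ≈ 2.151 > 1.1, all λₙ > 0.
The n=1 mode decays slowest → dominates as t → ∞.
Asymptotic: u ~ c₁ sin(πx/2.142) e^{-λ₁t} with decay rate λ₁ ≈ 1.051.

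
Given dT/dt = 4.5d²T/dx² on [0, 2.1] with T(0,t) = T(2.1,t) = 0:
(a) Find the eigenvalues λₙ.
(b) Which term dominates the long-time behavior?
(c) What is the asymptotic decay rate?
Eigenvalues: λₙ = 4.5n²π²/2.1².
First three modes:
  n=1: λ₁ = 4.5π²/2.1² ≈ 10.071
  n=2: λ₂ = 18π²/2.1² ≈ 40.284 (4× faster decay)
  n=3: λ₃ = 40.5π²/2.1² ≈ 90.639 (9× faster decay)
As t → ∞, higher modes decay exponentially faster. The n=1 mode dominates: T ~ c₁ sin(πx/2.1) e^{-λ₁t}.
Decay rate: λ₁ = 4.5π²/2.1² ≈ 10.071.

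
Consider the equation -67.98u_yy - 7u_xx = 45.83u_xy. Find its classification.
Rewriting in standard form: -7u_xx - 45.83u_xy - 67.98u_yy = 0. Hyperbolic. (A = -7, B = -45.83, C = -67.98 gives B² - 4AC = 196.9489.)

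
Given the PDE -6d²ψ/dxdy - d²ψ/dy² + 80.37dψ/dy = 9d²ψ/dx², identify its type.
Rewriting in standard form: -9d²ψ/dx² - 6d²ψ/dxdy - d²ψ/dy² + 80.37dψ/dy = 0. The second-order coefficients are A = -9, B = -6, C = -1. Since B² - 4AC = 0 = 0, this is a parabolic PDE.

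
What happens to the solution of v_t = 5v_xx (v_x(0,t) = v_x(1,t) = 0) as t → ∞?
v → constant (steady state). Heat is conserved (no flux at boundaries); solution approaches the spatial average.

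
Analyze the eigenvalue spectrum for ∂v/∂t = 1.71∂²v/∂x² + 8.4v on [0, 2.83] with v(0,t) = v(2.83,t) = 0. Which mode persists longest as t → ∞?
Eigenvalues: λₙ = 1.71n²π²/2.83² - 8.4.
First three modes:
  n=1: λ₁ = 1.71π²/2.83² - 8.4 ≈ -6.293
  n=2: λ₂ = 6.84π²/2.83² - 8.4 ≈ 0.029
  n=3: λ₃ = 15.39π²/2.83² - 8.4 ≈ 10.566
Since 1.71π²/2.83² ≈ 2.107 < 8.4, λ₁ < 0.
The n=1 mode grows fastest (−λₙ is largest for n=1) → dominates.
Asymptotic: v ~ c₁ sin(πx/2.83) e^{6.293t} (exponential growth at rate −λ₁ ≈ 6.293).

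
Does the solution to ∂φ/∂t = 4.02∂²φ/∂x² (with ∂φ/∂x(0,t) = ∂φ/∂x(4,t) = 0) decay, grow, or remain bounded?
φ → constant (steady state). Heat is conserved (no flux at boundaries); solution approaches the spatial average.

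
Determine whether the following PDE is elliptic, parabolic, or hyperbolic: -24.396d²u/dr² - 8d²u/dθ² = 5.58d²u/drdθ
Rewriting in standard form: -24.396d²u/dr² - 5.58d²u/drdθ - 8d²u/dθ² = 0. Coefficients: A = -24.396, B = -5.58, C = -8. B² - 4AC = -749.5356, which is negative, so the equation is elliptic.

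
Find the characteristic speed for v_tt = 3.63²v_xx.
Speed = 3.63. Information travels along characteristics x = x₀ ± 3.63t.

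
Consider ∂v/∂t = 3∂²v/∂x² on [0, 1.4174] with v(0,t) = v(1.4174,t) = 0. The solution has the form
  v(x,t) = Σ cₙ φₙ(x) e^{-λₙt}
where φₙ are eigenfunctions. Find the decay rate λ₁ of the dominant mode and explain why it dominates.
Eigenvalues: λₙ = 3n²π²/1.4174².
First three modes:
  n=1: λ₁ = 3π²/1.4174² ≈ 14.738
  n=2: λ₂ = 12π²/1.4174² ≈ 58.952 (4× faster decay)
  n=3: λ₃ = 27π²/1.4174² ≈ 132.641 (9× faster decay)
As t → ∞, higher modes decay exponentially faster. The n=1 mode dominates: v ~ c₁ sin(πx/1.4174) e^{-λ₁t}.
Decay rate: λ₁ = 3π²/1.4174² ≈ 14.738.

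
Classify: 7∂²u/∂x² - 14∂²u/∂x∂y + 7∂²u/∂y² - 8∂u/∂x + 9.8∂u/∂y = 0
Parabolic (discriminant = 0).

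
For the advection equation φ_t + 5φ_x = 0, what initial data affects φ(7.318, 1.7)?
A single point: x = -1.182. The characteristic through (7.318, 1.7) is x - 5t = const, so x = 7.318 - 5·1.7 = -1.182.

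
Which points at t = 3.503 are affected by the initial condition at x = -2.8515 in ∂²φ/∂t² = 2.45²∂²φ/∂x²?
Domain of influence: [-11.43385, 5.73085]. Data at x = -2.8515 spreads outward at speed 2.45.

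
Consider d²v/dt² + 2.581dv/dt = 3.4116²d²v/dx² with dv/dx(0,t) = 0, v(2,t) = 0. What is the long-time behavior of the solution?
As t → ∞, v → 0. Damping (γ=2.581) dissipates energy; oscillations decay exponentially.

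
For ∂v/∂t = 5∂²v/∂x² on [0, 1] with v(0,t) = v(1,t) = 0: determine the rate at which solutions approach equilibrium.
Eigenvalues: λₙ = 5n²π².
First three modes:
  n=1: λ₁ = 5π² ≈ 49.348
  n=2: λ₂ = 20π² ≈ 197.392 (4× faster decay)
  n=3: λ₃ = 45π² ≈ 444.132 (9× faster decay)
As t → ∞, higher modes decay exponentially faster. The n=1 mode dominates: v ~ c₁ sin(πx) e^{-λ₁t}.
Decay rate: λ₁ = 5π² ≈ 49.348.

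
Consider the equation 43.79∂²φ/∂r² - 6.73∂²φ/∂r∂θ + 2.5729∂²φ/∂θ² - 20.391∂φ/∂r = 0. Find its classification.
Elliptic. (A = 43.79, B = -6.73, C = 2.5729 gives B² - 4AC = -405.376264.)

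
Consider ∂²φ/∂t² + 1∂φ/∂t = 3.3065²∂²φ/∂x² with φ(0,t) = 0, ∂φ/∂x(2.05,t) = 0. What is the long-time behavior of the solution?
As t → ∞, φ → 0. Damping (γ=1) dissipates energy; oscillations decay exponentially.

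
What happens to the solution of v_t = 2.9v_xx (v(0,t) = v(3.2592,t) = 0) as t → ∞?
v → 0. Heat diffuses out through both boundaries.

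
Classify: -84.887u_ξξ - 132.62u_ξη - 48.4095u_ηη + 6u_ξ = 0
Hyperbolic (discriminant = 1150.715494).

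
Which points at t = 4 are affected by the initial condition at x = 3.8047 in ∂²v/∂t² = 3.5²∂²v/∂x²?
Domain of influence: [-10.1953, 17.8047]. Data at x = 3.8047 spreads outward at speed 3.5.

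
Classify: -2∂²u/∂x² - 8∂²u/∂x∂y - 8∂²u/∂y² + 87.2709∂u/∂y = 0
Parabolic (discriminant = 0).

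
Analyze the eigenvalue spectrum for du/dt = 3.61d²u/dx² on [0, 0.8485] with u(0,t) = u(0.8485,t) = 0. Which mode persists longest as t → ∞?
Eigenvalues: λₙ = 3.61n²π²/0.8485².
First three modes:
  n=1: λ₁ = 3.61π²/0.8485² ≈ 49.488
  n=2: λ₂ = 14.44π²/0.8485² ≈ 197.954 (4× faster decay)
  n=3: λ₃ = 32.49π²/0.8485² ≈ 445.395 (9× faster decay)
As t → ∞, higher modes decay exponentially faster. The n=1 mode dominates: u ~ c₁ sin(πx/0.8485) e^{-λ₁t}.
Decay rate: λ₁ = 3.61π²/0.8485² ≈ 49.488.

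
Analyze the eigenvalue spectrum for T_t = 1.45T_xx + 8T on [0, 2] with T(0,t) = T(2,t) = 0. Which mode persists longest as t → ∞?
Eigenvalues: λₙ = 1.45n²π²/2² - 8.
First three modes:
  n=1: λ₁ = 1.45π²/2² - 8 ≈ -4.422
  n=2: λ₂ = 5.8π²/2² - 8 ≈ 6.311
  n=3: λ₃ = 13.05π²/2² - 8 ≈ 24.2
Since 1.45π²/2² ≈ 3.578 < 8, λ₁ < 0.
The n=1 mode grows fastest (−λₙ is largest for n=1) → dominates.
Asymptotic: T ~ c₁ sin(πx/2) e^{4.422t} (exponential growth at rate −λ₁ ≈ 4.422).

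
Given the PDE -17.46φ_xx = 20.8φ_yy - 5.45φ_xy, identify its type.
Rewriting in standard form: -17.46φ_xx + 5.45φ_xy - 20.8φ_yy = 0. The second-order coefficients are A = -17.46, B = 5.45, C = -20.8. Since B² - 4AC = -1422.9695 < 0, this is an elliptic PDE.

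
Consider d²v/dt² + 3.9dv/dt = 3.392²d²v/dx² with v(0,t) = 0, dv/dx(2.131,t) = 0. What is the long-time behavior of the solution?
As t → ∞, v → 0. Damping (γ=3.9) dissipates energy; oscillations decay exponentially.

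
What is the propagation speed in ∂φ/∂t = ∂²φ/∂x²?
Infinite. The heat equation is parabolic, not hyperbolic, so disturbances propagate instantly.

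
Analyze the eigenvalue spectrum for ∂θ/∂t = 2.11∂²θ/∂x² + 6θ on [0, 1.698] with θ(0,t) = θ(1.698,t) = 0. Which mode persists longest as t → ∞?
Eigenvalues: λₙ = 2.11n²π²/1.698² - 6.
First three modes:
  n=1: λ₁ = 2.11π²/1.698² - 6 ≈ 1.223
  n=2: λ₂ = 8.44π²/1.698² - 6 ≈ 22.891
  n=3: λ₃ = 18.99π²/1.698² - 6 ≈ 59.005
Since 2.11π²/1.698² ≈ 7.223 > 6, all λₙ > 0.
The n=1 mode decays slowest → dominates as t → ∞.
Asymptotic: θ ~ c₁ sin(πx/1.698) e^{-λ₁t} with decay rate λ₁ ≈ 1.223.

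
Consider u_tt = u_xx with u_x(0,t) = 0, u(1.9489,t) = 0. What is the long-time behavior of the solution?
As t → ∞, u oscillates (no decay). Energy is conserved; the solution oscillates indefinitely as standing waves.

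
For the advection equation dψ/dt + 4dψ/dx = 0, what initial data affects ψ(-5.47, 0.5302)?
A single point: x = -7.5908. The characteristic through (-5.47, 0.5302) is x - 4t = const, so x = -5.47 - 4·0.5302 = -7.5908.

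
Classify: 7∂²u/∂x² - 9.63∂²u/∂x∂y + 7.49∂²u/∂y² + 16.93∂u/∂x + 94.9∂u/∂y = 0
Elliptic (discriminant = -116.9831).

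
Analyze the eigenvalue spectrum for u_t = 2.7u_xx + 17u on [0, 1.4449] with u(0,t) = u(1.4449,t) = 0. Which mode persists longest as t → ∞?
Eigenvalues: λₙ = 2.7n²π²/1.4449² - 17.
First three modes:
  n=1: λ₁ = 2.7π²/1.4449² - 17 ≈ -4.236
  n=2: λ₂ = 10.8π²/1.4449² - 17 ≈ 34.056
  n=3: λ₃ = 24.3π²/1.4449² - 17 ≈ 97.876
Since 2.7π²/1.4449² ≈ 12.764 < 17, λ₁ < 0.
The n=1 mode grows fastest (−λₙ is largest for n=1) → dominates.
Asymptotic: u ~ c₁ sin(πx/1.4449) e^{4.236t} (exponential growth at rate −λ₁ ≈ 4.236).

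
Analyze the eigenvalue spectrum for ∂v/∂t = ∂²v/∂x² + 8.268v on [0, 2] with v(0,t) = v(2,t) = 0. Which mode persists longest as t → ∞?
Eigenvalues: λₙ = n²π²/2² - 8.268.
First three modes:
  n=1: λ₁ = π²/2² - 8.268 ≈ -5.801
  n=2: λ₂ = 4π²/2² - 8.268 ≈ 1.602
  n=3: λ₃ = 9π²/2² - 8.268 ≈ 13.939
Since π²/2² ≈ 2.467 < 8.268, λ₁ < 0.
The n=1 mode grows fastest (−λₙ is largest for n=1) → dominates.
Asymptotic: v ~ c₁ sin(πx/2) e^{5.801t} (exponential growth at rate −λ₁ ≈ 5.801).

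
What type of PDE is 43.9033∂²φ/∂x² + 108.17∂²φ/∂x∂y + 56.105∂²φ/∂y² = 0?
With A = 43.9033, B = 108.17, C = 56.105, the discriminant is 1847.970314. This is a hyperbolic PDE.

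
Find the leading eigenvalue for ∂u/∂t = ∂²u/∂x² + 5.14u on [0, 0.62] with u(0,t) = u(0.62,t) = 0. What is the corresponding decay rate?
Eigenvalues: λₙ = n²π²/0.62² - 5.14.
First three modes:
  n=1: λ₁ = π²/0.62² - 5.14 ≈ 20.535
  n=2: λ₂ = 4π²/0.62² - 5.14 ≈ 97.561
  n=3: λ₃ = 9π²/0.62² - 5.14 ≈ 225.938
Since π²/0.62² ≈ 25.675 > 5.14, all λₙ > 0.
The n=1 mode decays slowest → dominates as t → ∞.
Asymptotic: u ~ c₁ sin(πx/0.62) e^{-λ₁t} with decay rate λ₁ ≈ 20.535.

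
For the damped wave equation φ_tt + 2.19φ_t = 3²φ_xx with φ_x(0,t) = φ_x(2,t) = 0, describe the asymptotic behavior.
φ → constant (steady state). Damping (γ=2.19) dissipates the nonconstant modes; with Neumann BCs the spatial average obeys M''+γM'=0 and tends to a finite limit.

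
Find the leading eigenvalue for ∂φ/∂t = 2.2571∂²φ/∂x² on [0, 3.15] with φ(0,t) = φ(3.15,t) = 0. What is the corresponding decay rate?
Eigenvalues: λₙ = 2.2571n²π²/3.15².
First three modes:
  n=1: λ₁ = 2.2571π²/3.15² ≈ 2.245
  n=2: λ₂ = 9.0284π²/3.15² ≈ 8.98 (4× faster decay)
  n=3: λ₃ = 20.3139π²/3.15² ≈ 20.206 (9× faster decay)
As t → ∞, higher modes decay exponentially faster. The n=1 mode dominates: φ ~ c₁ sin(πx/3.15) e^{-λ₁t}.
Decay rate: λ₁ = 2.2571π²/3.15² ≈ 2.245.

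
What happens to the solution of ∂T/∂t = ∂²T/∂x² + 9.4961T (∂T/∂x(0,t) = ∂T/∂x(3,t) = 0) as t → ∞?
T grows unboundedly. With Neumann BCs the constant mode has diffusion eigenvalue 0, so any r > 0 makes it grow like e^(9.4961t); solution grows exponentially.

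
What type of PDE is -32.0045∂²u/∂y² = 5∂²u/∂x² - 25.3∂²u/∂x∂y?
Rewriting in standard form: -5∂²u/∂x² + 25.3∂²u/∂x∂y - 32.0045∂²u/∂y² = 0. With A = -5, B = 25.3, C = -32.0045, the discriminant is 0. This is a parabolic PDE.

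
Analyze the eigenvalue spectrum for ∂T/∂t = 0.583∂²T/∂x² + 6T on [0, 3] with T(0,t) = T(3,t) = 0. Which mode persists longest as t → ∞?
Eigenvalues: λₙ = 0.583n²π²/3² - 6.
First three modes:
  n=1: λ₁ = 0.583π²/3² - 6 ≈ -5.361
  n=2: λ₂ = 2.332π²/3² - 6 ≈ -3.443
  n=3: λ₃ = 5.247π²/3² - 6 ≈ -0.246
Since 0.583π²/3² ≈ 0.639 < 6, λ₁ < 0.
The n=1 mode grows fastest (−λₙ is largest for n=1) → dominates.
Asymptotic: T ~ c₁ sin(πx/3) e^{5.361t} (exponential growth at rate −λ₁ ≈ 5.361).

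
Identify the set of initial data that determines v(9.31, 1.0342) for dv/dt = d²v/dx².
The entire real line. The heat equation has infinite propagation speed: any initial disturbance instantly affects all points (though exponentially small far away).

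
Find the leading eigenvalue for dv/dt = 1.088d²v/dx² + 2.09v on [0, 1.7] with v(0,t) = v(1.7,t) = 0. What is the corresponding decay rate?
Eigenvalues: λₙ = 1.088n²π²/1.7² - 2.09.
First three modes:
  n=1: λ₁ = 1.088π²/1.7² - 2.09 ≈ 1.626
  n=2: λ₂ = 4.352π²/1.7² - 2.09 ≈ 12.772
  n=3: λ₃ = 9.792π²/1.7² - 2.09 ≈ 31.351
Since 1.088π²/1.7² ≈ 3.716 > 2.09, all λₙ > 0.
The n=1 mode decays slowest → dominates as t → ∞.
Asymptotic: v ~ c₁ sin(πx/1.7) e^{-λ₁t} with decay rate λ₁ ≈ 1.626.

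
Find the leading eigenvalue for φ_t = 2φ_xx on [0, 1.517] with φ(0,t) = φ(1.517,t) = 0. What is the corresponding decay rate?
Eigenvalues: λₙ = 2n²π²/1.517².
First three modes:
  n=1: λ₁ = 2π²/1.517² ≈ 8.577
  n=2: λ₂ = 8π²/1.517² ≈ 34.31 (4× faster decay)
  n=3: λ₃ = 18π²/1.517² ≈ 77.197 (9× faster decay)
As t → ∞, higher modes decay exponentially faster. The n=1 mode dominates: φ ~ c₁ sin(πx/1.517) e^{-λ₁t}.
Decay rate: λ₁ = 2π²/1.517² ≈ 8.577.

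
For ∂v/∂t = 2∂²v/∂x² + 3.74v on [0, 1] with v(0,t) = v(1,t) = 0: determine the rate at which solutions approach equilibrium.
Eigenvalues: λₙ = 2n²π²/1² - 3.74.
First three modes:
  n=1: λ₁ = 2π² - 3.74 ≈ 15.999
  n=2: λ₂ = 8π² - 3.74 ≈ 75.217
  n=3: λ₃ = 18π² - 3.74 ≈ 173.913
Since 2π² ≈ 19.739 > 3.74, all λₙ > 0.
The n=1 mode decays slowest → dominates as t → ∞.
Asymptotic: v ~ c₁ sin(πx/1) e^{-λ₁t} with decay rate λ₁ ≈ 15.999.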